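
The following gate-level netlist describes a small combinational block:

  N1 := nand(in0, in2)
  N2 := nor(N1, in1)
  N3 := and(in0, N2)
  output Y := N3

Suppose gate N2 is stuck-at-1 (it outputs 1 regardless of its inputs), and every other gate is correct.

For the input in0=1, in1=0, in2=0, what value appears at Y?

Propagate with N2 forced: N1=1, N2=1 [stuck-at-1], N3=1.
So Y = 1. (Without the fault it would be 0.)

1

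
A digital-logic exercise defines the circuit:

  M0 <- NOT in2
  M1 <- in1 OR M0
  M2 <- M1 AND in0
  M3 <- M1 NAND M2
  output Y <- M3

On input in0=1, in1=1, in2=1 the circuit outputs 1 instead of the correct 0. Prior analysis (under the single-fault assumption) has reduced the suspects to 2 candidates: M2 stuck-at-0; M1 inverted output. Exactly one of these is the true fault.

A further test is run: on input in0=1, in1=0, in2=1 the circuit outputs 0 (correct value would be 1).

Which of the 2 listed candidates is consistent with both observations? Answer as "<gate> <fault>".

Evaluate each candidate on input in0=1, in1=0, in2=1:
  M2 stuck-at-0: M0=0, M1=0, M2=0 [stuck-at-0], M3=1 → 1 — eliminated
  M1 inverted output: M0=0, M1=1 [inverted output], M2=1, M3=0 → 0 — matches
Only M1 inverted output reproduces the observed 0.

M1 inverted output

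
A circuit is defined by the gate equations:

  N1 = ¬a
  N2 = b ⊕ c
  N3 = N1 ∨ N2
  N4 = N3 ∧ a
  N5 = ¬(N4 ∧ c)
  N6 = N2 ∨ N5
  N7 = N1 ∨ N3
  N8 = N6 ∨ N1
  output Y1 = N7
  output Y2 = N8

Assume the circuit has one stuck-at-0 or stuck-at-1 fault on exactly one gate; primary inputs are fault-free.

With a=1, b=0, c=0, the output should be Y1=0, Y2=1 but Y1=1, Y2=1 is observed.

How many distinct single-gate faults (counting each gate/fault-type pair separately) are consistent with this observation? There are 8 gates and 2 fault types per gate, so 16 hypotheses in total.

4

Fault-free: N1=0, N2=0, N3=0, N4=0, N5=1, N6=1, N7=0, N8=1 → Y1=0, Y2=1. Observed Y1=1, Y2=1.
  N1: stuck-at-1 ✓; others ✗
  N2: stuck-at-1 ✓; others ✗
  N3: stuck-at-1 ✓; others ✗
  N4: none of the 2 fault types match ✗
  N5: none of the 2 fault types match ✗
  N6: none of the 2 fault types match ✗
  N7: stuck-at-1 ✓; others ✗
  N8: none of the 2 fault types match ✗
Consistent faults: {N1 stuck-at-1, N2 stuck-at-1, N3 stuck-at-1, N7 stuck-at-1} — 4 in all.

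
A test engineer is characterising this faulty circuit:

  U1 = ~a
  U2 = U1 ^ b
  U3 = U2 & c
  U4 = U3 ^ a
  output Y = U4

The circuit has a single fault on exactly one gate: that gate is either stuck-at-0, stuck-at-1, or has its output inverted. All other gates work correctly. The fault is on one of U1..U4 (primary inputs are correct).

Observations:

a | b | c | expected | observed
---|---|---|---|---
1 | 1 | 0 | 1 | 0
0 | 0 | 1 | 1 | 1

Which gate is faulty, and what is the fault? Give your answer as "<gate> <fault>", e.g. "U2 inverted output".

Fault-free values for test 1 (a=1, b=1, c=0): U1=0, U2=1, U3=0, U4=1, giving Y=1. Observed 0.
Test 1: faults giving observed 0 are {U3 stuck-at-1, U3 inverted output, U4 stuck-at-0, U4 inverted output}.
Test 2 (a=0, b=0, c=1): fault-free U1=1, U2=1, U3=1, U4=1 → 1; observed 1. Eliminates U3 inverted output, U4 stuck-at-0, U4 inverted output.
Only U3 stuck-at-1 is consistent with every test.

U3 stuck-at-1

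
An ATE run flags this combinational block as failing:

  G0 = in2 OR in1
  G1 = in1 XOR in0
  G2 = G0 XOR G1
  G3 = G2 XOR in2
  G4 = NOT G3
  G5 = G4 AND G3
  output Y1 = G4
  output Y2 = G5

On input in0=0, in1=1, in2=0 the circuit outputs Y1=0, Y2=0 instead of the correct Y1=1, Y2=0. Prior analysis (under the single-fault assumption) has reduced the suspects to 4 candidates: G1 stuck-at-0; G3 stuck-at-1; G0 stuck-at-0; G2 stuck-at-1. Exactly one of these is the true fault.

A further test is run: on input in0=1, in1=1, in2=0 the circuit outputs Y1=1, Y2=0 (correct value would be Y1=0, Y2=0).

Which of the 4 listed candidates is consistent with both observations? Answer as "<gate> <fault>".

G0 stuck-at-0

Evaluate each candidate on input in0=1, in1=1, in2=0:
  G1 stuck-at-0: G0=1, G1=0 [stuck-at-0], G2=1, G3=1, G4=0, G5=0 → Y1=0, Y2=0 — eliminated
  G3 stuck-at-1: G0=1, G1=0, G2=1, G3=1 [stuck-at-1], G4=0, G5=0 → Y1=0, Y2=0 — eliminated
  G0 stuck-at-0: G0=0 [stuck-at-0], G1=0, G2=0, G3=0, G4=1, G5=0 → Y1=1, Y2=0 — matches
  G2 stuck-at-1: G0=1, G1=0, G2=1 [stuck-at-1], G3=1, G4=0, G5=0 → Y1=0, Y2=0 — eliminated
Only G0 stuck-at-0 reproduces the observed Y1=1, Y2=0.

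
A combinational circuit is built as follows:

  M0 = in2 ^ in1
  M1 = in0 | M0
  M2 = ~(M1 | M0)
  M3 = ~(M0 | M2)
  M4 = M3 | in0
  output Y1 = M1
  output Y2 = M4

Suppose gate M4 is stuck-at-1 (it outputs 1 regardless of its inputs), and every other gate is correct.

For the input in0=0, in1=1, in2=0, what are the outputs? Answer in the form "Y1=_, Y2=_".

Propagate with M4 forced: M0=1, M1=1, M2=0, M3=0, M4=1 [stuck-at-1].
So the outputs are Y1=1, Y2=1. (Without the fault they would be Y1=1, Y2=0.)

Y1=1, Y2=1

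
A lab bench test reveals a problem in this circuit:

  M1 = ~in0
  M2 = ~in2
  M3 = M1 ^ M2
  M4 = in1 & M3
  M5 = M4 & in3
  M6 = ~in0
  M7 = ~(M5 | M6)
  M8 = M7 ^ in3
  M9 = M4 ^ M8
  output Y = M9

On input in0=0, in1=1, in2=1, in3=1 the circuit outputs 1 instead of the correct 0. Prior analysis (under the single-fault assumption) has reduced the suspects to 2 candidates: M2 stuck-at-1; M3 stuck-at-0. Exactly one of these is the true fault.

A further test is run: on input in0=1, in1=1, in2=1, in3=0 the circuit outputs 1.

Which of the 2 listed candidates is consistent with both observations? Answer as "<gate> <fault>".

M3 stuck-at-0

Evaluate each candidate on input in0=1, in1=1, in2=1, in3=0:
  M2 stuck-at-1: M1=0, M2=1 [stuck-at-1], M3=1, M4=1, M5=0, M6=0, M7=1, M8=1, M9=0 → 0 — eliminated
  M3 stuck-at-0: M1=0, M2=0, M3=0 [stuck-at-0], M4=0, M5=0, M6=0, M7=1, M8=1, M9=1 → 1 — matches
Only M3 stuck-at-0 reproduces the observed 1.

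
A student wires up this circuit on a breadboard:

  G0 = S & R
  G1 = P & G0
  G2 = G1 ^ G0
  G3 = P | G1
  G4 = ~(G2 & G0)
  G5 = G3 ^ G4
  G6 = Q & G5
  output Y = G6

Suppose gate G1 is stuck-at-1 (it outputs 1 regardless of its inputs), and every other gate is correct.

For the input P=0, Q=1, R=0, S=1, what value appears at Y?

Propagate with G1 forced: G0=0, G1=1 [stuck-at-1], G2=1, G3=1, G4=1, G5=0, G6=0.
So Y = 0. (Without the fault it would be 1.)

0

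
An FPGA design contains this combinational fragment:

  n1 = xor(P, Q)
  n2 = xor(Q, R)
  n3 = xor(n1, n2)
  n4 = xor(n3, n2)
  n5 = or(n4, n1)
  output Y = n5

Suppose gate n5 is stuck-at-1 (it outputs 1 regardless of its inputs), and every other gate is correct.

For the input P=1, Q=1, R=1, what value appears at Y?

Propagate with n5 forced: n1=0, n2=0, n3=0, n4=0, n5=1 [stuck-at-1].
So Y = 1. (Without the fault it would be 0.)

1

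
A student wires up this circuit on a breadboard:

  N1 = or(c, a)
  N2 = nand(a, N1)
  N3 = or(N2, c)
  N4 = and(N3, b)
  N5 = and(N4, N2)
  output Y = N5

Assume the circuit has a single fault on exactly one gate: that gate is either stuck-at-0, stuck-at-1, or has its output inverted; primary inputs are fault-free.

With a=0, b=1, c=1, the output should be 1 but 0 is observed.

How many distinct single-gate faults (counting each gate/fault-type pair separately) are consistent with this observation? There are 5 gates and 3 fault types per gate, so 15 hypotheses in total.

Fault-free: N1=1, N2=1, N3=1, N4=1, N5=1 → 1. Observed 0.
  N1: none of the 3 fault types match ✗
  N2: stuck-at-0, inverted output ✓; others ✗
  N3: stuck-at-0, inverted output ✓; others ✗
  N4: stuck-at-0, inverted output ✓; others ✗
  N5: stuck-at-0, inverted output ✓; others ✗
Consistent faults: {N2 stuck-at-0, N2 inverted output, N3 stuck-at-0, N3 inverted output, N4 stuck-at-0, N4 inverted output, N5 stuck-at-0, N5 inverted output} — 8 in all.

8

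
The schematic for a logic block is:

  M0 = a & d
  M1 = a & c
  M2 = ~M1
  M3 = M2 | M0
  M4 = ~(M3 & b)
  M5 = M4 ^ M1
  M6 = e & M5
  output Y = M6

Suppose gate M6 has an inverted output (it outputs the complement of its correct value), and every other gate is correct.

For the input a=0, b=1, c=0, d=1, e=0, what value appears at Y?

Propagate with M6 forced: M0=0, M1=0, M2=1, M3=1, M4=0, M5=0, M6=1 [inverted output].
So Y = 1. (Without the fault it would be 0.)

1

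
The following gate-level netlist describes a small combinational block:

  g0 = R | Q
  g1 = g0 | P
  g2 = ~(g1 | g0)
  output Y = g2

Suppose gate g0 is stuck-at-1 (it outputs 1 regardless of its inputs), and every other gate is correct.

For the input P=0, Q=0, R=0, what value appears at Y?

Propagate with g0 forced: g0=1 [stuck-at-1], g1=1, g2=0.
So Y = 0. (Without the fault it would be 1.)

0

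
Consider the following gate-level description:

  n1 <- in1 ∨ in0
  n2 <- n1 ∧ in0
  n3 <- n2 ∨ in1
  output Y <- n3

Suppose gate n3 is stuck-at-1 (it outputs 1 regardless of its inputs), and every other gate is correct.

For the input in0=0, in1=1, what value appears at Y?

Propagate with n3 forced: n1=1, n2=0, n3=1 [stuck-at-1].
So Y = 1. (Same as the fault-free value — the fault is masked on this input.)

1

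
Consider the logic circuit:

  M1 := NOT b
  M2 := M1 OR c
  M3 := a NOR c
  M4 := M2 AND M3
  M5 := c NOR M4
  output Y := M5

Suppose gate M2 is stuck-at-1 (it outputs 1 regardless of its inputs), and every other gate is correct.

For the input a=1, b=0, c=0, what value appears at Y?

Propagate with M2 forced: M1=1, M2=1 [stuck-at-1], M3=0, M4=0, M5=1.
So Y = 1. (Same as the fault-free value — the fault is masked on this input.)

1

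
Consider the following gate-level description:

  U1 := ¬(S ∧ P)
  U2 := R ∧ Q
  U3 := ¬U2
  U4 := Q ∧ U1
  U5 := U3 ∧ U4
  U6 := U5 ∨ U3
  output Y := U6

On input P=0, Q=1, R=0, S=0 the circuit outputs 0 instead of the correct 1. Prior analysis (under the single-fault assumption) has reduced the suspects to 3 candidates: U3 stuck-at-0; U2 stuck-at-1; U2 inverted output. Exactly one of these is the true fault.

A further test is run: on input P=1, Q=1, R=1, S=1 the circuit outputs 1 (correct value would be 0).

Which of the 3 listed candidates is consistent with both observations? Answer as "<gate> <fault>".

Evaluate each candidate on input P=1, Q=1, R=1, S=1:
  U3 stuck-at-0: U1=0, U2=1, U3=0 [stuck-at-0], U4=0, U5=0, U6=0 → 0 — eliminated
  U2 stuck-at-1: U1=0, U2=1 [stuck-at-1], U3=0, U4=0, U5=0, U6=0 → 0 — eliminated
  U2 inverted output: U1=0, U2=0 [inverted output], U3=1, U4=0, U5=0, U6=1 → 1 — matches
Only U2 inverted output reproduces the observed 1.

U2 inverted output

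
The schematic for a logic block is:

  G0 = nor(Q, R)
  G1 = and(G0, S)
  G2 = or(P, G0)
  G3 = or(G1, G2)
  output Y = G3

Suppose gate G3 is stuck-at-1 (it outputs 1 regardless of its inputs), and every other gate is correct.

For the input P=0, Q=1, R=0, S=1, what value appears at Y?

Propagate with G3 forced: G0=0, G1=0, G2=0, G3=1 [stuck-at-1].
So Y = 1. (Without the fault it would be 0.)

1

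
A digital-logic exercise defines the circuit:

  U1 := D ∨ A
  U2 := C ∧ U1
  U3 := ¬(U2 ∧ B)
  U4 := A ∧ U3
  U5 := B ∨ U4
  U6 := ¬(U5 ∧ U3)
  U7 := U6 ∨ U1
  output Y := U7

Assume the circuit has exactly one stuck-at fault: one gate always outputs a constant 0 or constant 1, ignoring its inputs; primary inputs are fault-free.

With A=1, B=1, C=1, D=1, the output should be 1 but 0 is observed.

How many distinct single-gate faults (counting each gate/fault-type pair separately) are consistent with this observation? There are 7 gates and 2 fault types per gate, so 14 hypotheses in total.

2

Fault-free: U1=1, U2=1, U3=0, U4=0, U5=1, U6=1, U7=1 → 1. Observed 0.
  U1 stuck-at-0: output 0 ✓
  U1 stuck-at-1: output 1 ✗
  U2 stuck-at-0: output 1 ✗
  U2 stuck-at-1: output 1 ✗
  U3 stuck-at-0: output 1 ✗
  U3 stuck-at-1: output 1 ✗
  U4 stuck-at-0: output 1 ✗
  U4 stuck-at-1: output 1 ✗
  U5 stuck-at-0: output 1 ✗
  U5 stuck-at-1: output 1 ✗
  U6 stuck-at-0: output 1 ✗
  U6 stuck-at-1: output 1 ✗
  U7 stuck-at-0: output 0 ✓
  U7 stuck-at-1: output 1 ✗
Consistent faults: {U1 stuck-at-0, U7 stuck-at-0} — 2 in all.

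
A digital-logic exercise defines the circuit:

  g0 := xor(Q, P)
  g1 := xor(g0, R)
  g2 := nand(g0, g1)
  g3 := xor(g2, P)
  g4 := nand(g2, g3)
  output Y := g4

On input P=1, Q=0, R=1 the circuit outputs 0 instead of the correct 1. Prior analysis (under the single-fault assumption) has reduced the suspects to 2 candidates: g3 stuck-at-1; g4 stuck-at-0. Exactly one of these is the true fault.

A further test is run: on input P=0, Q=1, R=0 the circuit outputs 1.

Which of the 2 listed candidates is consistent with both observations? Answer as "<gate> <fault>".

g3 stuck-at-1

Evaluate each candidate on input P=0, Q=1, R=0:
  g3 stuck-at-1: g0=1, g1=1, g2=0, g3=1 [stuck-at-1], g4=1 → 1 — matches
  g4 stuck-at-0: g0=1, g1=1, g2=0, g3=0, g4=0 [stuck-at-0] → 0 — eliminated
Only g3 stuck-at-1 reproduces the observed 1.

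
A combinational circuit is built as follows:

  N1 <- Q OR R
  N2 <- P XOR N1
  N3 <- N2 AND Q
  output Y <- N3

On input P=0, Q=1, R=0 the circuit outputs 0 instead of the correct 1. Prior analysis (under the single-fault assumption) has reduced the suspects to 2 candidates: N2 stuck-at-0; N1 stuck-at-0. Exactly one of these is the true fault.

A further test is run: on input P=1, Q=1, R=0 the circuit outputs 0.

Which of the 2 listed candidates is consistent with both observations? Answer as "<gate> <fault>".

N2 stuck-at-0

Evaluate each candidate on input P=1, Q=1, R=0:
  N2 stuck-at-0: N1=1, N2=0 [stuck-at-0], N3=0 → 0 — matches
  N1 stuck-at-0: N1=0 [stuck-at-0], N2=1, N3=1 → 1 — eliminated
Only N2 stuck-at-0 reproduces the observed 0.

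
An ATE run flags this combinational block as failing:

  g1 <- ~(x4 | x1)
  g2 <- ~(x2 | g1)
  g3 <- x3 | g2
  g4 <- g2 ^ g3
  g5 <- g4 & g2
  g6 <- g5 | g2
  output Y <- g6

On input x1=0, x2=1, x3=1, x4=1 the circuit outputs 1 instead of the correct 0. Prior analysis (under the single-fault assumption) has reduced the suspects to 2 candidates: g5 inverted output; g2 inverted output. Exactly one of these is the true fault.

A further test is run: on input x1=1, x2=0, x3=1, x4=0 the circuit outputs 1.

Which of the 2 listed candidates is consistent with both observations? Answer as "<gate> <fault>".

g5 inverted output

Evaluate each candidate on input x1=1, x2=0, x3=1, x4=0:
  g5 inverted output: g1=0, g2=1, g3=1, g4=0, g5=1 [inverted output], g6=1 → 1 — matches
  g2 inverted output: g1=0, g2=0 [inverted output], g3=1, g4=1, g5=0, g6=0 → 0 — eliminated
Only g5 inverted output reproduces the observed 1.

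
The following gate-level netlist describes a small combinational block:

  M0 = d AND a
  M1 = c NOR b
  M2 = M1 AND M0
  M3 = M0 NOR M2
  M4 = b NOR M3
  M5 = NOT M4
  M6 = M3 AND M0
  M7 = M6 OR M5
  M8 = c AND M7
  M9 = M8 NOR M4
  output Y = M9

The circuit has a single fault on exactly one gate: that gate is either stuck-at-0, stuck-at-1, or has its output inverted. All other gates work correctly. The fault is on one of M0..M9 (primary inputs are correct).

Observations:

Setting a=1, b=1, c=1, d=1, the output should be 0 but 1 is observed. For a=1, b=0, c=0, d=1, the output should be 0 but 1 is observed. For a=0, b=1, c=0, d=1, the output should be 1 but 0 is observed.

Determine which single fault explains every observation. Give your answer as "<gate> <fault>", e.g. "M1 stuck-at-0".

M9 inverted output

Fault-free values for test 1 (a=1, b=1, c=1, d=1): M0=1, M1=0, M2=0, M3=0, M4=0, M5=1, M6=0, M7=1, M8=1, M9=0, giving Y=0. Observed 1.
Test 1: faults giving observed 1 are {M5 stuck-at-0, M5 inverted output, M7 stuck-at-0, M7 inverted output, M8 stuck-at-0, M8 inverted output, M9 stuck-at-1, M9 inverted output}.
Test 2 (a=1, b=0, c=0, d=1): fault-free M0=1, M1=1, M2=1, M3=0, M4=1, M5=0, M6=0, M7=0, M8=0, M9=0 → 0; observed 1. Eliminates M5 stuck-at-0, M5 inverted output, M7 stuck-at-0, M7 inverted output, M8 stuck-at-0, M8 inverted output.
Test 3 (a=0, b=1, c=0, d=1): fault-free M0=0, M1=0, M2=0, M3=1, M4=0, M5=1, M6=0, M7=1, M8=0, M9=1 → 1; observed 0. Eliminates M9 stuck-at-1.
Only M9 inverted output is consistent with every test.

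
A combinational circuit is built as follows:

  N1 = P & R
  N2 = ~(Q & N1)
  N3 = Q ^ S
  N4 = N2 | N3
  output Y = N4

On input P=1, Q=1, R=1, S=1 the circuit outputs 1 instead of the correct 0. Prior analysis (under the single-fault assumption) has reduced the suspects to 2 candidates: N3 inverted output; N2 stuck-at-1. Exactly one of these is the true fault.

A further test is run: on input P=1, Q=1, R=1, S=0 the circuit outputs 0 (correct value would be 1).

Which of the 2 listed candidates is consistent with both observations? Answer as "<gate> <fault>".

N3 inverted output

Evaluate each candidate on input P=1, Q=1, R=1, S=0:
  N3 inverted output: N1=1, N2=0, N3=0 [inverted output], N4=0 → 0 — matches
  N2 stuck-at-1: N1=1, N2=1 [stuck-at-1], N3=1, N4=1 → 1 — eliminated
Only N3 inverted output reproduces the observed 0.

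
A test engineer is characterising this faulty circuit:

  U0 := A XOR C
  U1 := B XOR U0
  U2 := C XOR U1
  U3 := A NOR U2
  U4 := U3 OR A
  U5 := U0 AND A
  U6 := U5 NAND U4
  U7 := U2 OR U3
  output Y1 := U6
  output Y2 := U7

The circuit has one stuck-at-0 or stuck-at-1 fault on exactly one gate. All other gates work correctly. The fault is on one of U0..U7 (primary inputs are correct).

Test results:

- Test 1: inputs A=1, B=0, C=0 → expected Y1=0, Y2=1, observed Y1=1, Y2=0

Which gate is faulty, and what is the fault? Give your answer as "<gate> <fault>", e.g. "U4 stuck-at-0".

U0 stuck-at-0

Fault-free values for test 1 (A=1, B=0, C=0): U0=1, U1=1, U2=1, U3=0, U4=1, U5=1, U6=0, U7=1, giving Y1=0, Y2=1. Observed Y1=1, Y2=0.
Test 1: faults giving observed Y1=1, Y2=0 are {U0 stuck-at-0}.
Only U0 stuck-at-0 is consistent with every test.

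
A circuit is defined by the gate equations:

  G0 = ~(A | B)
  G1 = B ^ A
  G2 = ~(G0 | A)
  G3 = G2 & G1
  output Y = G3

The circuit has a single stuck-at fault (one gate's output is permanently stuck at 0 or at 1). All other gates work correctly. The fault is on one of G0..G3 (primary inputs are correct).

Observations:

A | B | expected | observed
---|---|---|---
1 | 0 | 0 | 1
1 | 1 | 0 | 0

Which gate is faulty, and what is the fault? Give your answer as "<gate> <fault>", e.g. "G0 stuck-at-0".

G2 stuck-at-1

Fault-free values for test 1 (A=1, B=0): G0=0, G1=1, G2=0, G3=0, giving Y=0. Observed 1.
Test 1: faults giving observed 1 are {G2 stuck-at-1, G3 stuck-at-1}.
Test 2 (A=1, B=1): fault-free G0=0, G1=0, G2=0, G3=0 → 0; observed 0. Eliminates G3 stuck-at-1.
Only G2 stuck-at-1 is consistent with every test.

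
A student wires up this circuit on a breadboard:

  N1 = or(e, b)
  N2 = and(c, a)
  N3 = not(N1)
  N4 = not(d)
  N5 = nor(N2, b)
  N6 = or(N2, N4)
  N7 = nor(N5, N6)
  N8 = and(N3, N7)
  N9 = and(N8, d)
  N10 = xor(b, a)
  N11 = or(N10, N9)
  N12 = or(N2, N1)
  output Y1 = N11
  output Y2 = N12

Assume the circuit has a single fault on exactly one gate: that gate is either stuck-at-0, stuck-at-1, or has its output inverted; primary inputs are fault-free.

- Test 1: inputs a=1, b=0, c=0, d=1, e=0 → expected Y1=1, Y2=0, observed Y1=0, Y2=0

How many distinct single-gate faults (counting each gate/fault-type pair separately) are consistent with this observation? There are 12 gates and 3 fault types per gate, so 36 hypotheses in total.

Fault-free: N1=0, N2=0, N3=1, N4=0, N5=1, N6=0, N7=0, N8=0, N9=0, N10=1, N11=1, N12=0 → Y1=1, Y2=0. Observed Y1=0, Y2=0.
  N1: none of the 3 fault types match ✗
  N2: none of the 3 fault types match ✗
  N3: none of the 3 fault types match ✗
  N4: none of the 3 fault types match ✗
  N5: none of the 3 fault types match ✗
  N6: none of the 3 fault types match ✗
  N7: none of the 3 fault types match ✗
  N8: none of the 3 fault types match ✗
  N9: none of the 3 fault types match ✗
  N10: stuck-at-0, inverted output ✓; others ✗
  N11: stuck-at-0, inverted output ✓; others ✗
  N12: none of the 3 fault types match ✗
Consistent faults: {N10 stuck-at-0, N10 inverted output, N11 stuck-at-0, N11 inverted output} — 4 in all.

4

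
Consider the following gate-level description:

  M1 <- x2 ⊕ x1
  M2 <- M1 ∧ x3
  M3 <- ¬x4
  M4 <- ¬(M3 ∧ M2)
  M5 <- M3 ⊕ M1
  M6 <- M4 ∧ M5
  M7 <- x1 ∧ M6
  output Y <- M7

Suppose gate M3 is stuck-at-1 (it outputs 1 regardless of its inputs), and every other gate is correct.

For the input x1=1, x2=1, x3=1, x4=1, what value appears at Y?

Propagate with M3 forced: M1=0, M2=0, M3=1 [stuck-at-1], M4=1, M5=1, M6=1, M7=1.
So Y = 1. (Without the fault it would be 0.)

1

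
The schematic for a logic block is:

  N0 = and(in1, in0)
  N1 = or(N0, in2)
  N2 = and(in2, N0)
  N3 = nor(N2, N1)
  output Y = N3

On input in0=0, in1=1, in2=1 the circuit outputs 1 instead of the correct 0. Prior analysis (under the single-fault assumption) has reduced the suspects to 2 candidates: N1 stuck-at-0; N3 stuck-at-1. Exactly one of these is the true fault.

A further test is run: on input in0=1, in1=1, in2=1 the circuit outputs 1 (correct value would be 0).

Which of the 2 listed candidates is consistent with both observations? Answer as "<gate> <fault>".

Evaluate each candidate on input in0=1, in1=1, in2=1:
  N1 stuck-at-0: N0=1, N1=0 [stuck-at-0], N2=1, N3=0 → 0 — eliminated
  N3 stuck-at-1: N0=1, N1=1, N2=1, N3=1 [stuck-at-1] → 1 — matches
Only N3 stuck-at-1 reproduces the observed 1.

N3 stuck-at-1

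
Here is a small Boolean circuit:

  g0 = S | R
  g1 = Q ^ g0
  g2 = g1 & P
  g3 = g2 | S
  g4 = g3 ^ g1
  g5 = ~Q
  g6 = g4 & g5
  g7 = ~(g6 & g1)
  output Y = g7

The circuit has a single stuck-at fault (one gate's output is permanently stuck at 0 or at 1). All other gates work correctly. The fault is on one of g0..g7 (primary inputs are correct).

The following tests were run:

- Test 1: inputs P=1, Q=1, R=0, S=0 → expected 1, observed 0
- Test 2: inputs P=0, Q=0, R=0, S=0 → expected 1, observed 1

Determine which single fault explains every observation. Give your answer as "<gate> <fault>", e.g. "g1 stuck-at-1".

Fault-free values for test 1 (P=1, Q=1, R=0, S=0): g0=0, g1=1, g2=1, g3=1, g4=0, g5=0, g6=0, g7=1, giving Y=1. Observed 0.
Test 1: faults giving observed 0 are {g6 stuck-at-1, g7 stuck-at-0}.
Test 2 (P=0, Q=0, R=0, S=0): fault-free g0=0, g1=0, g2=0, g3=0, g4=0, g5=1, g6=0, g7=1 → 1; observed 1. Eliminates g7 stuck-at-0.
Only g6 stuck-at-1 is consistent with every test.

g6 stuck-at-1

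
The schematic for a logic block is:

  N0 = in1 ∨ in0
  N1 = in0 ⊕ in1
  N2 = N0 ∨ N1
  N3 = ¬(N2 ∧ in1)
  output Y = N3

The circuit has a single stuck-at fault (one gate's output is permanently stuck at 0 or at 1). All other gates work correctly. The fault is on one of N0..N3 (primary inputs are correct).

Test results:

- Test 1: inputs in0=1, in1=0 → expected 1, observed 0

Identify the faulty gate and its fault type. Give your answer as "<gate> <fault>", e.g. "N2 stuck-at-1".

N3 stuck-at-0

Fault-free values for test 1 (in0=1, in1=0): N0=1, N1=1, N2=1, N3=1, giving Y=1. Observed 0.
Test 1: faults giving observed 0 are {N3 stuck-at-0}.
Only N3 stuck-at-0 is consistent with every test.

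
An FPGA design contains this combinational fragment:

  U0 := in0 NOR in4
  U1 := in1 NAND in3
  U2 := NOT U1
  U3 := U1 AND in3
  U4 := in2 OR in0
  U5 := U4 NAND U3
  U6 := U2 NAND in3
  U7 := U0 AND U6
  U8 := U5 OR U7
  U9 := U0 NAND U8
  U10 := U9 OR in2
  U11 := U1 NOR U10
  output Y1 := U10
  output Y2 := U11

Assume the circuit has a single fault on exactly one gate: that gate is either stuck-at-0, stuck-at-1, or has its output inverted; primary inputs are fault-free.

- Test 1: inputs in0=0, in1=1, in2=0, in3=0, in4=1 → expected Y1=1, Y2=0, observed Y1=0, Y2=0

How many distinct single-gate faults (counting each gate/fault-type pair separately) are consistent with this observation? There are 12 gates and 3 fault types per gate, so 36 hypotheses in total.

Fault-free: U0=0, U1=1, U2=0, U3=0, U4=0, U5=1, U6=1, U7=0, U8=1, U9=1, U10=1, U11=0 → Y1=1, Y2=0. Observed Y1=0, Y2=0.
  U0: stuck-at-1, inverted output ✓; others ✗
  U1: none of the 3 fault types match ✗
  U2: none of the 3 fault types match ✗
  U3: none of the 3 fault types match ✗
  U4: none of the 3 fault types match ✗
  U5: none of the 3 fault types match ✗
  U6: none of the 3 fault types match ✗
  U7: none of the 3 fault types match ✗
  U8: none of the 3 fault types match ✗
  U9: stuck-at-0, inverted output ✓; others ✗
  U10: stuck-at-0, inverted output ✓; others ✗
  U11: none of the 3 fault types match ✗
Consistent faults: {U0 stuck-at-1, U0 inverted output, U9 stuck-at-0, U9 inverted output, U10 stuck-at-0, U10 inverted output} — 6 in all.

6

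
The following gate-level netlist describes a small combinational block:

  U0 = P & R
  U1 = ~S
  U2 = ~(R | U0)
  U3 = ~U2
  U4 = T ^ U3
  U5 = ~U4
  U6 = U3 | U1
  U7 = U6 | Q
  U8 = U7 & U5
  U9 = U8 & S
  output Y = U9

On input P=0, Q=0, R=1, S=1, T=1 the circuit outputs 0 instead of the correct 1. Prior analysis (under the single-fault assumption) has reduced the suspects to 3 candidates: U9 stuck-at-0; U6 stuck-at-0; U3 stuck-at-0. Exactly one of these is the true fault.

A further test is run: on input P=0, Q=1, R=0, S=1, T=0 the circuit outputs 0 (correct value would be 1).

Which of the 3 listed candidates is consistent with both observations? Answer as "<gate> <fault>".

U9 stuck-at-0

Evaluate each candidate on input P=0, Q=1, R=0, S=1, T=0:
  U9 stuck-at-0: U0=0, U1=0, U2=1, U3=0, U4=0, U5=1, U6=0, U7=1, U8=1, U9=0 [stuck-at-0] → 0 — matches
  U6 stuck-at-0: U0=0, U1=0, U2=1, U3=0, U4=0, U5=1, U6=0 [stuck-at-0], U7=1, U8=1, U9=1 → 1 — eliminated
  U3 stuck-at-0: U0=0, U1=0, U2=1, U3=0 [stuck-at-0], U4=0, U5=1, U6=0, U7=1, U8=1, U9=1 → 1 — eliminated
Only U9 stuck-at-0 reproduces the observed 0.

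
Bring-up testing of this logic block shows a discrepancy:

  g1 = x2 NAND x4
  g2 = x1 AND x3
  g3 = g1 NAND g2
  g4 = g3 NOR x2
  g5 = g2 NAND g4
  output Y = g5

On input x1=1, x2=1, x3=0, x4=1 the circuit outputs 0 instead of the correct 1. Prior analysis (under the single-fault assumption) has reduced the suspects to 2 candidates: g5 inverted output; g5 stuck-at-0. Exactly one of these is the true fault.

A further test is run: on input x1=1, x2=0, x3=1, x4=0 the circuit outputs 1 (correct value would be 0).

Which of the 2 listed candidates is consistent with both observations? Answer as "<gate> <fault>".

g5 inverted output

Evaluate each candidate on input x1=1, x2=0, x3=1, x4=0:
  g5 inverted output: g1=1, g2=1, g3=0, g4=1, g5=1 [inverted output] → 1 — matches
  g5 stuck-at-0: g1=1, g2=1, g3=0, g4=1, g5=0 [stuck-at-0] → 0 — eliminated
Only g5 inverted output reproduces the observed 1.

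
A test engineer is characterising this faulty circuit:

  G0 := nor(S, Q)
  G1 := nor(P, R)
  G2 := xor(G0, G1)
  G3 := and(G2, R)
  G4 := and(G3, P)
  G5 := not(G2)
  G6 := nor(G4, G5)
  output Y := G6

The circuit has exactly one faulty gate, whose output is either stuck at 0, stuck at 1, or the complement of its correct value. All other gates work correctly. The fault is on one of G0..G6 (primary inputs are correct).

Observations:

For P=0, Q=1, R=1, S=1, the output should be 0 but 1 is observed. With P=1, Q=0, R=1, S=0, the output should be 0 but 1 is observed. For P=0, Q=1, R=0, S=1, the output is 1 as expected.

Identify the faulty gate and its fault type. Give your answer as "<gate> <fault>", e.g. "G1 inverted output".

G6 stuck-at-1

Fault-free values for test 1 (P=0, Q=1, R=1, S=1): G0=0, G1=0, G2=0, G3=0, G4=0, G5=1, G6=0, giving Y=0. Observed 1.
Test 1: faults giving observed 1 are {G0 stuck-at-1, G0 inverted output, G1 stuck-at-1, G1 inverted output, G2 stuck-at-1, G2 inverted output, G5 stuck-at-0, G5 inverted output, G6 stuck-at-1, G6 inverted output}.
Test 2 (P=1, Q=0, R=1, S=0): fault-free G0=1, G1=0, G2=1, G3=1, G4=1, G5=0, G6=0 → 0; observed 1. Eliminates G0 stuck-at-1, G0 inverted output, G1 stuck-at-1, G1 inverted output, G2 stuck-at-1, G2 inverted output, G5 stuck-at-0, G5 inverted output.
Test 3 (P=0, Q=1, R=0, S=1): fault-free G0=0, G1=1, G2=1, G3=0, G4=0, G5=0, G6=1 → 1; observed 1. Eliminates G6 inverted output.
Only G6 stuck-at-1 is consistent with every test.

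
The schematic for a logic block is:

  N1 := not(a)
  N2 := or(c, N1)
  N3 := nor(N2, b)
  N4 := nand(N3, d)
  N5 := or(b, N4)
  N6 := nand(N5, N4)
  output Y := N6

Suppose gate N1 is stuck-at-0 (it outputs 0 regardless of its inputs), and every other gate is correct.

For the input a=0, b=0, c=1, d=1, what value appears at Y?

0

Propagate with N1 forced: N1=0 [stuck-at-0], N2=1, N3=0, N4=1, N5=1, N6=0.
So Y = 0. (Same as the fault-free value — the fault is masked on this input.)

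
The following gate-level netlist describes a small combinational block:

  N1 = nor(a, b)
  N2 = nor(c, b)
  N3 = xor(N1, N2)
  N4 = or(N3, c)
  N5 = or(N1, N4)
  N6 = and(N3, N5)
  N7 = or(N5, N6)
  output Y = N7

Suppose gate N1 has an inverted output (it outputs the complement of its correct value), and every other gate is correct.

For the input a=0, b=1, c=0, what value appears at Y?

1

Propagate with N1 forced: N1=1 [inverted output], N2=0, N3=1, N4=1, N5=1, N6=1, N7=1.
So Y = 1. (Without the fault it would be 0.)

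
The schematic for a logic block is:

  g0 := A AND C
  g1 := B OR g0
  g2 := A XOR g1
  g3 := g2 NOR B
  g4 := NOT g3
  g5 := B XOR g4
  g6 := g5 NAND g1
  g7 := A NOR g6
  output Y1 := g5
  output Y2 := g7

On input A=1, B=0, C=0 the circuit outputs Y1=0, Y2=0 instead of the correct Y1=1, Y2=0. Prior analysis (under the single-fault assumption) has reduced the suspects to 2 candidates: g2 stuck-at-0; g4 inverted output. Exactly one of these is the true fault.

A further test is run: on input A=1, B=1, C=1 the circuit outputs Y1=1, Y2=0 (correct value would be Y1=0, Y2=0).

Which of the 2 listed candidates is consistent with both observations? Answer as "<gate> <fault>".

g4 inverted output

Evaluate each candidate on input A=1, B=1, C=1:
  g2 stuck-at-0: g0=1, g1=1, g2=0 [stuck-at-0], g3=0, g4=1, g5=0, g6=1, g7=0 → Y1=0, Y2=0 — eliminated
  g4 inverted output: g0=1, g1=1, g2=0, g3=0, g4=0 [inverted output], g5=1, g6=0, g7=0 → Y1=1, Y2=0 — matches
Only g4 inverted output reproduces the observed Y1=1, Y2=0.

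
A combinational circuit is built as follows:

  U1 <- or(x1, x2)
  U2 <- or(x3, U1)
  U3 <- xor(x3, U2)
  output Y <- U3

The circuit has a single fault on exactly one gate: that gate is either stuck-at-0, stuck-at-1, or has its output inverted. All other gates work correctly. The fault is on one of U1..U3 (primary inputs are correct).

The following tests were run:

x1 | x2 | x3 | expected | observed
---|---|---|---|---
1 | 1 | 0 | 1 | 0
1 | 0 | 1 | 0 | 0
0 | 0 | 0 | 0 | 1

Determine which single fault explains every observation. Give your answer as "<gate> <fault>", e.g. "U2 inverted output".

U1 inverted output

Fault-free values for test 1 (x1=1, x2=1, x3=0): U1=1, U2=1, U3=1, giving Y=1. Observed 0.
Test 1: faults giving observed 0 are {U1 stuck-at-0, U1 inverted output, U2 stuck-at-0, U2 inverted output, U3 stuck-at-0, U3 inverted output}.
Test 2 (x1=1, x2=0, x3=1): fault-free U1=1, U2=1, U3=0 → 0; observed 0. Eliminates U2 stuck-at-0, U2 inverted output, U3 inverted output.
Test 3 (x1=0, x2=0, x3=0): fault-free U1=0, U2=0, U3=0 → 0; observed 1. Eliminates U1 stuck-at-0, U3 stuck-at-0.
Only U1 inverted output is consistent with every test.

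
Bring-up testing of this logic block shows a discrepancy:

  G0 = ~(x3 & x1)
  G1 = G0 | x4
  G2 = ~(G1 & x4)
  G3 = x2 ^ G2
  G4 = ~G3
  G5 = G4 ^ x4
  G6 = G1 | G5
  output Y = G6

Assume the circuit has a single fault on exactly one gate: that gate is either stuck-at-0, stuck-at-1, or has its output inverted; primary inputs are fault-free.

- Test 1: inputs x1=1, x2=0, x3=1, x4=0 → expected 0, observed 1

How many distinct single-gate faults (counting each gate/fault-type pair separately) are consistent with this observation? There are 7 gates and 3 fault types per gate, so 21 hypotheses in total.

14

Fault-free: G0=0, G1=0, G2=1, G3=1, G4=0, G5=0, G6=0 → 0. Observed 1.
  G0: stuck-at-1, inverted output ✓; others ✗
  G1: stuck-at-1, inverted output ✓; others ✗
  G2: stuck-at-0, inverted output ✓; others ✗
  G3: stuck-at-0, inverted output ✓; others ✗
  G4: stuck-at-1, inverted output ✓; others ✗
  G5: stuck-at-1, inverted output ✓; others ✗
  G6: stuck-at-1, inverted output ✓; others ✗
Consistent faults: {G0 stuck-at-1, G0 inverted output, G1 stuck-at-1, G1 inverted output, G2 stuck-at-0, G2 inverted output, G3 stuck-at-0, G3 inverted output, G4 stuck-at-1, G4 inverted output, G5 stuck-at-1, G5 inverted output, G6 stuck-at-1, G6 inverted output} — 14 in all.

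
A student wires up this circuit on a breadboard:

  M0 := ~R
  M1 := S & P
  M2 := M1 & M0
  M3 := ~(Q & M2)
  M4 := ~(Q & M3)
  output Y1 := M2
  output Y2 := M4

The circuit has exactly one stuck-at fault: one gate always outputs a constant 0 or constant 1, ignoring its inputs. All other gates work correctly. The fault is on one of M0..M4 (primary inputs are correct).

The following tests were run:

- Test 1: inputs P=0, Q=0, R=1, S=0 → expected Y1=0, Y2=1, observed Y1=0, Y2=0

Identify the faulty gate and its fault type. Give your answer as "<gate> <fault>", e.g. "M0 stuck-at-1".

Fault-free values for test 1 (P=0, Q=0, R=1, S=0): M0=0, M1=0, M2=0, M3=1, M4=1, giving Y1=0, Y2=1. Observed Y1=0, Y2=0.
Test 1: faults giving observed Y1=0, Y2=0 are {M4 stuck-at-0}.
Only M4 stuck-at-0 is consistent with every test.

M4 stuck-at-0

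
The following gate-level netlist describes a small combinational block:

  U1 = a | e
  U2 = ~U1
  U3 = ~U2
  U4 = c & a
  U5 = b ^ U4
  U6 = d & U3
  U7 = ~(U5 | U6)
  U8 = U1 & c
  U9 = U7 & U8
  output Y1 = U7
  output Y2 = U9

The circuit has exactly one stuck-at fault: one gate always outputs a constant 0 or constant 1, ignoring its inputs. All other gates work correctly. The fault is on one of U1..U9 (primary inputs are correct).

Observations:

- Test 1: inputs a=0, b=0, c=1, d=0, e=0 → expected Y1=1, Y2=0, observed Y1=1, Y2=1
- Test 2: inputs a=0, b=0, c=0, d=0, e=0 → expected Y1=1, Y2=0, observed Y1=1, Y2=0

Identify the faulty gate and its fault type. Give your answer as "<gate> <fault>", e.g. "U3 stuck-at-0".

U1 stuck-at-1

Fault-free values for test 1 (a=0, b=0, c=1, d=0, e=0): U1=0, U2=1, U3=0, U4=0, U5=0, U6=0, U7=1, U8=0, U9=0, giving Y1=1, Y2=0. Observed Y1=1, Y2=1.
Test 1: faults giving observed Y1=1, Y2=1 are {U1 stuck-at-1, U8 stuck-at-1, U9 stuck-at-1}.
Test 2 (a=0, b=0, c=0, d=0, e=0): fault-free U1=0, U2=1, U3=0, U4=0, U5=0, U6=0, U7=1, U8=0, U9=0 → Y1=1, Y2=0; observed Y1=1, Y2=0. Eliminates U8 stuck-at-1, U9 stuck-at-1.
Only U1 stuck-at-1 is consistent with every test.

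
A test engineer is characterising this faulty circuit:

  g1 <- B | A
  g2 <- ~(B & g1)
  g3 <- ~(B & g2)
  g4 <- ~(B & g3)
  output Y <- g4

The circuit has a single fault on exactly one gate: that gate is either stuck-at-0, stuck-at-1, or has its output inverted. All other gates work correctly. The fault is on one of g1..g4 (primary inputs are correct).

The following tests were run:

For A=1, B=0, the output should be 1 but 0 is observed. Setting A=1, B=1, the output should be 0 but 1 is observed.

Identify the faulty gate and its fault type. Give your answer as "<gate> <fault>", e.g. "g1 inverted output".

Fault-free values for test 1 (A=1, B=0): g1=1, g2=1, g3=1, g4=1, giving Y=1. Observed 0.
Test 1: faults giving observed 0 are {g4 stuck-at-0, g4 inverted output}.
Test 2 (A=1, B=1): fault-free g1=1, g2=0, g3=1, g4=0 → 0; observed 1. Eliminates g4 stuck-at-0.
Only g4 inverted output is consistent with every test.

g4 inverted output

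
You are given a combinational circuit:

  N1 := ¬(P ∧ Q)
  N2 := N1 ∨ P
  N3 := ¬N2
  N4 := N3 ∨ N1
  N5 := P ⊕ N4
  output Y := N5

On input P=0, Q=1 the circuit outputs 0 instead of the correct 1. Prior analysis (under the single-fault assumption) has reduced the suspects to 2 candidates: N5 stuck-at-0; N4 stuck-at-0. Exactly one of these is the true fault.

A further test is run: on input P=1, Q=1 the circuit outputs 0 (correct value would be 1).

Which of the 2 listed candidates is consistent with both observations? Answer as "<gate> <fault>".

N5 stuck-at-0

Evaluate each candidate on input P=1, Q=1:
  N5 stuck-at-0: N1=0, N2=1, N3=0, N4=0, N5=0 [stuck-at-0] → 0 — matches
  N4 stuck-at-0: N1=0, N2=1, N3=0, N4=0 [stuck-at-0], N5=1 → 1 — eliminated
Only N5 stuck-at-0 reproduces the observed 0.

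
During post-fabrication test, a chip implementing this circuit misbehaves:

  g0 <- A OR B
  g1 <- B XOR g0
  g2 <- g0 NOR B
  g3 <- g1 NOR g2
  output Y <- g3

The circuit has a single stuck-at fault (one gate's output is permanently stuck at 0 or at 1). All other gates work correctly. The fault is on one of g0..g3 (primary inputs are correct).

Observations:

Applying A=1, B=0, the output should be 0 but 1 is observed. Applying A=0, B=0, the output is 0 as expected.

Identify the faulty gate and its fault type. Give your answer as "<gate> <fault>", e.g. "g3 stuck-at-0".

Fault-free values for test 1 (A=1, B=0): g0=1, g1=1, g2=0, g3=0, giving Y=0. Observed 1.
Test 1: faults giving observed 1 are {g1 stuck-at-0, g3 stuck-at-1}.
Test 2 (A=0, B=0): fault-free g0=0, g1=0, g2=1, g3=0 → 0; observed 0. Eliminates g3 stuck-at-1.
Only g1 stuck-at-0 is consistent with every test.

g1 stuck-at-0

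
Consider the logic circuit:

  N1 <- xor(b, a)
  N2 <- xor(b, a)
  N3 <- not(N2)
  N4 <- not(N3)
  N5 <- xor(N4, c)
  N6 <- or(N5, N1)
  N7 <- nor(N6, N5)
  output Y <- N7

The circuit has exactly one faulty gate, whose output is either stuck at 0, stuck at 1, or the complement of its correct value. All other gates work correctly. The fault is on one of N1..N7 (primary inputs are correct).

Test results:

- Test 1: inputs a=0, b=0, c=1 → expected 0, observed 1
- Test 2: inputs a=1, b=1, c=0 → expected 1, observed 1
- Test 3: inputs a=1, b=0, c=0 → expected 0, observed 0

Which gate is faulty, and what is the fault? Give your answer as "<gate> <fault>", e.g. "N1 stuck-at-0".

Fault-free values for test 1 (a=0, b=0, c=1): N1=0, N2=0, N3=1, N4=0, N5=1, N6=1, N7=0, giving Y=0. Observed 1.
Test 1: faults giving observed 1 are {N2 stuck-at-1, N2 inverted output, N3 stuck-at-0, N3 inverted output, N4 stuck-at-1, N4 inverted output, N5 stuck-at-0, N5 inverted output, N7 stuck-at-1, N7 inverted output}.
Test 2 (a=1, b=1, c=0): fault-free N1=0, N2=0, N3=1, N4=0, N5=0, N6=0, N7=1 → 1; observed 1. Eliminates N2 stuck-at-1, N2 inverted output, N3 stuck-at-0, N3 inverted output, N4 stuck-at-1, N4 inverted output, N5 inverted output, N7 inverted output.
Test 3 (a=1, b=0, c=0): fault-free N1=1, N2=1, N3=0, N4=1, N5=1, N6=1, N7=0 → 0; observed 0. Eliminates N7 stuck-at-1.
Only N5 stuck-at-0 is consistent with every test.

N5 stuck-at-0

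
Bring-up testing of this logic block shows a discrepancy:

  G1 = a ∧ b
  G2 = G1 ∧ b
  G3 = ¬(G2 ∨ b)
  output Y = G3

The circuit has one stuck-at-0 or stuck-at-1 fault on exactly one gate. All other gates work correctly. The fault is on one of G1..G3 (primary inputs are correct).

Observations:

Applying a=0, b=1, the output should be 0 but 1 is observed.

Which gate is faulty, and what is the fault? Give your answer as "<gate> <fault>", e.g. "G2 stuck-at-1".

G3 stuck-at-1

Fault-free values for test 1 (a=0, b=1): G1=0, G2=0, G3=0, giving Y=0. Observed 1.
Test 1: faults giving observed 1 are {G3 stuck-at-1}.
Only G3 stuck-at-1 is consistent with every test.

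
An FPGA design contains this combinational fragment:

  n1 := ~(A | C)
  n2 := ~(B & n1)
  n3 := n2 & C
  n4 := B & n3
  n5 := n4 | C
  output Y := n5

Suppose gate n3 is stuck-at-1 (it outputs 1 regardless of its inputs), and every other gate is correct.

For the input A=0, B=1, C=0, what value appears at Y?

1

Propagate with n3 forced: n1=1, n2=0, n3=1 [stuck-at-1], n4=1, n5=1.
So Y = 1. (Without the fault it would be 0.)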